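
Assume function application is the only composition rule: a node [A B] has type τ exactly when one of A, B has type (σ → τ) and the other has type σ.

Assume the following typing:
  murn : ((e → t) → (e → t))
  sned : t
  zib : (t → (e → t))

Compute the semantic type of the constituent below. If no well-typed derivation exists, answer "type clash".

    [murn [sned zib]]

[sned zib] — zib of type (t → (e → t)) combines with sned of type t: type (e → t).
[murn [sned zib]] — murn of type ((e → t) → (e → t)) combines with [sned zib] of type (e → t): type (e → t).

(e → t)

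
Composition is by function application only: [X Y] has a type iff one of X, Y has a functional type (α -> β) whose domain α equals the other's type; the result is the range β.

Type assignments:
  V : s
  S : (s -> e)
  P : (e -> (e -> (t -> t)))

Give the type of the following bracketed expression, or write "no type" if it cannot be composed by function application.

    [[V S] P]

(e -> (t -> t))

[V S]: (s -> e) applied to s yields e.
[[V S] P]: (e -> (e -> (t -> t))) applied to e yields (e -> (t -> t)).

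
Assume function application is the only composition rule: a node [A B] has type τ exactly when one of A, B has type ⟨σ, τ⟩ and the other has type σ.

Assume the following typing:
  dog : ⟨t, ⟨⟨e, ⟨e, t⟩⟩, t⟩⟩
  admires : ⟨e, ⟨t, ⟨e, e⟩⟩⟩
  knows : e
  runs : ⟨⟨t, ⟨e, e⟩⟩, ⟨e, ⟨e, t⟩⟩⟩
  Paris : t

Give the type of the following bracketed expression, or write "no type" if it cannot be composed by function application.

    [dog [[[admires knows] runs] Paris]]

[admires knows]: ⟨e, ⟨t, ⟨e, e⟩⟩⟩ applied to e yields ⟨t, ⟨e, e⟩⟩.
[[admires knows] runs]: ⟨⟨t, ⟨e, e⟩⟩, ⟨e, ⟨e, t⟩⟩⟩ applied to ⟨t, ⟨e, e⟩⟩ yields ⟨e, ⟨e, t⟩⟩.
At [[[admires knows] runs] Paris]: neither ⟨e, ⟨e, t⟩⟩ nor t can take the other as argument; the node is ill-typed.

no type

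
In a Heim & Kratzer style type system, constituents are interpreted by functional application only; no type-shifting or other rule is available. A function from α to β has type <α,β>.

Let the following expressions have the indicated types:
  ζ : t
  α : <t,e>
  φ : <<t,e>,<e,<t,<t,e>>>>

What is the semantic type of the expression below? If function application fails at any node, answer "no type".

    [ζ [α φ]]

no type

[α φ]: functor φ : <<t,e>,<e,<t,<t,e>>>>, argument α : <t,e>; result <e,<t,<t,e>>>.
[ζ [α φ]]: t and <e,<t,<t,e>>> cannot combine by function application — type clash.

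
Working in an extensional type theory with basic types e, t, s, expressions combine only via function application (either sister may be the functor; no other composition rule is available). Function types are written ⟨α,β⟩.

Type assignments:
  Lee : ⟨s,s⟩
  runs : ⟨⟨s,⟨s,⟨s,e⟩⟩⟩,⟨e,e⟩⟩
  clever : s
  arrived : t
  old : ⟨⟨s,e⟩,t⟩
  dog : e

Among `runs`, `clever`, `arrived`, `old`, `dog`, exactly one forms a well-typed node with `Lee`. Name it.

clever

runs : ⟨⟨s,⟨s,⟨s,e⟩⟩⟩,⟨e,e⟩⟩ — does not combine with Lee.
clever — combines: Lee : ⟨s,s⟩ takes clever : s as argument, giving s.
arrived : t — does not combine with Lee.
old : ⟨⟨s,e⟩,t⟩ — does not combine with Lee.
dog : e — does not combine with Lee.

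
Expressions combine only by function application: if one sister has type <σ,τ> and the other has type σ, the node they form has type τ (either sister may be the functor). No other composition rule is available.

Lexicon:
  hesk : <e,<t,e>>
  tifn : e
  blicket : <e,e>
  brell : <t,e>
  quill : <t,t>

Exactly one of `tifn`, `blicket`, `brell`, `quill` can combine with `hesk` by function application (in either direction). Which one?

tifn

tifn — combines: hesk : <e,<t,e>> takes tifn : e as argument, giving <t,e>.
blicket : <e,e> — neither side's domain matches the other.
brell : <t,e> — neither side's domain matches the other.
quill : <t,t> — neither side's domain matches the other.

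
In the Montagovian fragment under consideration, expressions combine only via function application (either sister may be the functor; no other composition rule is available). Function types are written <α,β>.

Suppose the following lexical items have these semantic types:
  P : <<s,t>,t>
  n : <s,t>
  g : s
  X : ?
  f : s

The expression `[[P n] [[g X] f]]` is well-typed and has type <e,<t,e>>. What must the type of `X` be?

[[P n] [[g X] f]] must have type <e,<t,e>>. The sister [P n] has type t; that is not a function onto <e,<t,e>>, so [[g X] f] must be the functor, of type <t,<e,<t,e>>>.
[[g X] f] must have type <t,<e,<t,e>>>. The sister f has type s; that is not a function onto <t,<e,<t,e>>>, so [g X] must be the functor, of type <s,<t,<e,<t,e>>>>.
[g X] must have type <s,<t,<e,<t,e>>>>. The sister g has type s; that is not a function onto <s,<t,<e,<t,e>>>>, so X must be the functor, of type <s,<s,<t,<e,<t,e>>>>>.

<s,<s,<t,<e,<t,e>>>>>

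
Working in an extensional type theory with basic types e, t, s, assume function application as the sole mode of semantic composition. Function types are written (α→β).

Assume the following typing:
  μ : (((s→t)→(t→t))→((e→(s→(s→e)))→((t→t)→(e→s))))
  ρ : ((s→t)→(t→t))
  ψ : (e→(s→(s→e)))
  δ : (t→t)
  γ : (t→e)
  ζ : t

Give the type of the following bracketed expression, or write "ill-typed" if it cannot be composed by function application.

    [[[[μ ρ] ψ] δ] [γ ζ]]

[μ ρ]: functor μ : (((s→t)→(t→t))→((e→(s→(s→e)))→((t→t)→(e→s)))), argument ρ : ((s→t)→(t→t)); result ((e→(s→(s→e)))→((t→t)→(e→s))).
[[μ ρ] ψ]: functor [μ ρ] : ((e→(s→(s→e)))→((t→t)→(e→s))), argument ψ : (e→(s→(s→e))); result ((t→t)→(e→s)).
[[[μ ρ] ψ] δ]: functor [[μ ρ] ψ] : ((t→t)→(e→s)), argument δ : (t→t); result (e→s).
[γ ζ]: functor γ : (t→e), argument ζ : t; result e.
[[[[μ ρ] ψ] δ] [γ ζ]]: functor [[[μ ρ] ψ] δ] : (e→s), argument [γ ζ] : e; result s.

s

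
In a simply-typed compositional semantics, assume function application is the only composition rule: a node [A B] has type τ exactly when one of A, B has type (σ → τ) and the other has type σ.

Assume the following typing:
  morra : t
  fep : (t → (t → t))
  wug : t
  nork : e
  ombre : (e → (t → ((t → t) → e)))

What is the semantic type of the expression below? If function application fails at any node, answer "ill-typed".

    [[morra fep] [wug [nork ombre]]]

[morra fep]: (t → (t → t)) applied to t yields (t → t).
[nork ombre]: (e → (t → ((t → t) → e))) applied to e yields (t → ((t → t) → e)).
[wug [nork ombre]]: (t → ((t → t) → e)) applied to t yields ((t → t) → e).
[[morra fep] [wug [nork ombre]]]: ((t → t) → e) applied to (t → t) yields e.

e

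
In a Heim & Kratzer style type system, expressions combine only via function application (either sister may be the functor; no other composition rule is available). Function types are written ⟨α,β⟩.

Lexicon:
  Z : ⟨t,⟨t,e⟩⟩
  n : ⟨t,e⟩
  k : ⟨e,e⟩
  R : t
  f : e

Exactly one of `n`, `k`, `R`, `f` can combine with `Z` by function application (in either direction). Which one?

R

n : ⟨t,e⟩ — neither side's domain matches the other.
k : ⟨e,e⟩ — neither side's domain matches the other.
R — combines: Z : ⟨t,⟨t,e⟩⟩ takes R : t as argument, giving ⟨t,e⟩.
f : e — neither side's domain matches the other.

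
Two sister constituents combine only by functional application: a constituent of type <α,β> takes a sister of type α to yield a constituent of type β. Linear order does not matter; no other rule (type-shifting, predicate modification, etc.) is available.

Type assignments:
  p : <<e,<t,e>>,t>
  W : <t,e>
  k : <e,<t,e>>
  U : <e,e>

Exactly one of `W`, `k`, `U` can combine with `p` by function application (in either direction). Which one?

k

W : <t,e> — no; p wants <e,<t,e>>, and W wants t.
k — combines: p : <<e,<t,e>>,t> takes k : <e,<t,e>> as argument, giving t.
U : <e,e> — no; p wants <e,<t,e>>, and U wants e.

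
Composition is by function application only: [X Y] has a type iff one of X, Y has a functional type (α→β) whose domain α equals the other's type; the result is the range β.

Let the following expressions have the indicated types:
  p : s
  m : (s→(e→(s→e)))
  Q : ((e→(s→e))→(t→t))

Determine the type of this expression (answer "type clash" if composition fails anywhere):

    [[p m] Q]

[p m] — m of type (s→(e→(s→e))) combines with p of type s: type (e→(s→e)).
[[p m] Q] — Q of type ((e→(s→e))→(t→t)) combines with [p m] of type (e→(s→e)): type (t→t).

(t→t)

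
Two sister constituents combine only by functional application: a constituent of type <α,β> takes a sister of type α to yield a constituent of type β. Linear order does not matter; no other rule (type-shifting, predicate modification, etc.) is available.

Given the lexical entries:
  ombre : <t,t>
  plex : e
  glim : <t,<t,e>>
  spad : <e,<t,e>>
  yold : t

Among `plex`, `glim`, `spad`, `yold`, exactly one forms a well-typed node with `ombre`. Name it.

yold

plex : e — neither side's domain matches the other.
glim : <t,<t,e>> — neither side's domain matches the other.
spad : <e,<t,e>> — neither side's domain matches the other.
yold — combines: ombre : <t,t> takes yold : t as argument, giving t.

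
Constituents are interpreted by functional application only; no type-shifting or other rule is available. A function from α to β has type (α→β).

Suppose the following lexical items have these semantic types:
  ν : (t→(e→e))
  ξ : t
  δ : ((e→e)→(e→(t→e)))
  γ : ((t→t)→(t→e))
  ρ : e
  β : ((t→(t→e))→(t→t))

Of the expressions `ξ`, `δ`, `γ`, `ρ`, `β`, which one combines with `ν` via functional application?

ξ

ξ — combines: ν : (t→(e→e)) takes ξ : t as argument, giving (e→e).
δ : ((e→e)→(e→(t→e))) — ν needs t; δ needs (e→e); neither fits.
γ : ((t→t)→(t→e)) — ν needs t; γ needs (t→t); neither fits.
ρ : e — ν needs t; ρ needs nothing (atomic); neither fits.
β : ((t→(t→e))→(t→t)) — ν needs t; β needs (t→(t→e)); neither fits.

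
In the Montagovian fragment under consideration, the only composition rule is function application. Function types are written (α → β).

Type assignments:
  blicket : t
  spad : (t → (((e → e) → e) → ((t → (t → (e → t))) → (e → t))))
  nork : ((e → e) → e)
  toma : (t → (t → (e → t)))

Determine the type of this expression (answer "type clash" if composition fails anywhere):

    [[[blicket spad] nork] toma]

(e → t)

[blicket spad]: (t → (((e → e) → e) → ((t → (t → (e → t))) → (e → t)))) applied to t yields (((e → e) → e) → ((t → (t → (e → t))) → (e → t))).
[[blicket spad] nork]: (((e → e) → e) → ((t → (t → (e → t))) → (e → t))) applied to ((e → e) → e) yields ((t → (t → (e → t))) → (e → t)).
[[[blicket spad] nork] toma]: ((t → (t → (e → t))) → (e → t)) applied to (t → (t → (e → t))) yields (e → t).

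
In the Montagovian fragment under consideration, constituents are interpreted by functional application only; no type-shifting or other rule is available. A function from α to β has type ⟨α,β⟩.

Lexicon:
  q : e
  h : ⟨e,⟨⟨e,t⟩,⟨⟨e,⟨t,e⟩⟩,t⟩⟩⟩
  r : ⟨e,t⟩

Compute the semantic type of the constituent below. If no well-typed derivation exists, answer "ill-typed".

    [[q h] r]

⟨⟨e,⟨t,e⟩⟩,t⟩

At [q h], h : ⟨e,⟨⟨e,t⟩,⟨⟨e,⟨t,e⟩⟩,t⟩⟩⟩ takes q : e, giving ⟨⟨e,t⟩,⟨⟨e,⟨t,e⟩⟩,t⟩⟩.
At [[q h] r], [q h] : ⟨⟨e,t⟩,⟨⟨e,⟨t,e⟩⟩,t⟩⟩ takes r : ⟨e,t⟩, giving ⟨⟨e,⟨t,e⟩⟩,t⟩.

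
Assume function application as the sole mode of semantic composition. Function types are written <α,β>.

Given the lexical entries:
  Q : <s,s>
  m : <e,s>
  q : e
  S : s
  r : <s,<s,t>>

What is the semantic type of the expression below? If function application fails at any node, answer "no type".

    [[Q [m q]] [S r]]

[m q] — m of type <e,s> combines with q of type e: type s.
[Q [m q]] — Q of type <s,s> combines with [m q] of type s: type s.
[S r] — r of type <s,<s,t>> combines with S of type s: type <s,t>.
[[Q [m q]] [S r]] — [S r] of type <s,t> combines with [Q [m q]] of type s: type t.

t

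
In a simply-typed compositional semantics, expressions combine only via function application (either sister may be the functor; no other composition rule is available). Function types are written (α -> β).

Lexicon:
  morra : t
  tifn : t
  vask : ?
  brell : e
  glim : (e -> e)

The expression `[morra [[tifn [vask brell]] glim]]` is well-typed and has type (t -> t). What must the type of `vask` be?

(e -> (t -> ((e -> e) -> (t -> (t -> t)))))

[morra [[tifn [vask brell]] glim]] is required to be (t -> t). morra : t cannot yield (t -> t) as functor, so [[tifn [vask brell]] glim] : (t -> (t -> t)).
[[tifn [vask brell]] glim] is required to be (t -> (t -> t)). glim : (e -> e) cannot yield (t -> (t -> t)) as functor, so [tifn [vask brell]] : ((e -> e) -> (t -> (t -> t))).
[tifn [vask brell]] is required to be ((e -> e) -> (t -> (t -> t))). tifn : t cannot yield ((e -> e) -> (t -> (t -> t))) as functor, so [vask brell] : (t -> ((e -> e) -> (t -> (t -> t)))).
[vask brell] is required to be (t -> ((e -> e) -> (t -> (t -> t)))). brell : e cannot yield (t -> ((e -> e) -> (t -> (t -> t)))) as functor, so vask : (e -> (t -> ((e -> e) -> (t -> (t -> t))))).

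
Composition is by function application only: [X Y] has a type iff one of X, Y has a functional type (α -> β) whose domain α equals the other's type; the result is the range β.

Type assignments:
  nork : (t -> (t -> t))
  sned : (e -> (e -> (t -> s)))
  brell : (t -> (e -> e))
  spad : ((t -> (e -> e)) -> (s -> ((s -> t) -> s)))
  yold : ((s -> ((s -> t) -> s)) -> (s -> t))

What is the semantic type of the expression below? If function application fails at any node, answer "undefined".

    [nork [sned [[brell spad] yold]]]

undefined

[brell spad]: spad is ((t -> (e -> e)) -> (s -> ((s -> t) -> s))), brell is (t -> (e -> e)); result (s -> ((s -> t) -> s)).
[[brell spad] yold]: yold is ((s -> ((s -> t) -> s)) -> (s -> t)), [brell spad] is (s -> ((s -> t) -> s)); result (s -> t).
[sned [[brell spad] yold]]: (e -> (e -> (t -> s))) and (s -> t) cannot combine by function application — type clash.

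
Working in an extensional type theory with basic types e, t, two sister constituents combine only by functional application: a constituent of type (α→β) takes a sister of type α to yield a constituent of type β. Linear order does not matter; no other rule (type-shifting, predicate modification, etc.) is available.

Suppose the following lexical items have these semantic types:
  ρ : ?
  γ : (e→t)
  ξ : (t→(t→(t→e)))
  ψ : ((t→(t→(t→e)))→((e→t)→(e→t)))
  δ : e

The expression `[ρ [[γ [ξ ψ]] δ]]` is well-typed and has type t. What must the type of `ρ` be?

(t→t)

For [ρ [[γ [ξ ψ]] δ]] to have type t with [[γ [ξ ψ]] δ] of type t, ρ must be the function: ρ : (t→t).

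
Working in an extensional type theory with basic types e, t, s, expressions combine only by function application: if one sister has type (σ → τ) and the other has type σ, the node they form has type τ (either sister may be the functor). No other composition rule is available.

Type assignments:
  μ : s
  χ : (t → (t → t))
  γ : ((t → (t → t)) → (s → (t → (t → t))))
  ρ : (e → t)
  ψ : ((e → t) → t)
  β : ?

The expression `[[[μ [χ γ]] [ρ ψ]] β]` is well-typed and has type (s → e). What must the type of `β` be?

((t → t) → (s → e))

For [[[μ [χ γ]] [ρ ψ]] β] to have type (s → e) with [[μ [χ γ]] [ρ ψ]] of type (t → t), β must be the function: β : ((t → t) → (s → e)).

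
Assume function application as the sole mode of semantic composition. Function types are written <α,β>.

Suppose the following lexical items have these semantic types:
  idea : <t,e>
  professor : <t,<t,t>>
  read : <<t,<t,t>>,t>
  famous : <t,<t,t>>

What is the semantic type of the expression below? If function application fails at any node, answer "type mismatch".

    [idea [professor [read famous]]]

[read famous] — read of type <<t,<t,t>>,t> combines with famous of type <t,<t,t>>: type t.
[professor [read famous]] — professor of type <t,<t,t>> combines with [read famous] of type t: type <t,t>.
[idea [professor [read famous]]]: <t,e> with <t,t> — neither is a function whose domain matches the other; composition fails here.

type mismatch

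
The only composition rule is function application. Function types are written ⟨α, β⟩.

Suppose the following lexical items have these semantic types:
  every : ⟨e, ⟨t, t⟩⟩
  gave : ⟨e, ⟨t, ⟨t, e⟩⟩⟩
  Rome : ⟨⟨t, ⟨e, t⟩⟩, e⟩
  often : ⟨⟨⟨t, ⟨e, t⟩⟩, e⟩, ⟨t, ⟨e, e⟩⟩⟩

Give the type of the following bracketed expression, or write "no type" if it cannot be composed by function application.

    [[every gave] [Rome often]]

[every gave]: ⟨e, ⟨t, t⟩⟩ with ⟨e, ⟨t, ⟨t, e⟩⟩⟩ — neither is a function whose domain matches the other; composition fails here.

no type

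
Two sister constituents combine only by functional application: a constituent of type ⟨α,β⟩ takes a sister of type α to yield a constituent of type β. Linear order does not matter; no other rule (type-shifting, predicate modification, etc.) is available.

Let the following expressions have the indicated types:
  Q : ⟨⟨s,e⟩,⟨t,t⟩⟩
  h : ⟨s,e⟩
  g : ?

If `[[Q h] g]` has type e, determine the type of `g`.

[[Q h] g] is required to be e. [Q h] : ⟨t,t⟩ cannot yield e as functor, so g : ⟨⟨t,t⟩,e⟩.

⟨⟨t,t⟩,e⟩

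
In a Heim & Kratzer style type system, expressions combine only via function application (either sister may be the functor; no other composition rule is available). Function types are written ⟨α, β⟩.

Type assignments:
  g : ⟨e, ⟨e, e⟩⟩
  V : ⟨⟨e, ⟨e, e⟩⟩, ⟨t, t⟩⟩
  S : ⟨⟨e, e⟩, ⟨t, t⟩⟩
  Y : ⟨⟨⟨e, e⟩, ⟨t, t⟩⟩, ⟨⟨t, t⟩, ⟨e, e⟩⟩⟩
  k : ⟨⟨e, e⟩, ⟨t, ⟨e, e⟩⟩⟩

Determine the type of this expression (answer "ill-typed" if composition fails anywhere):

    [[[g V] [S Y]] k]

⟨t, ⟨e, e⟩⟩

[g V]: V is ⟨⟨e, ⟨e, e⟩⟩, ⟨t, t⟩⟩, g is ⟨e, ⟨e, e⟩⟩; result ⟨t, t⟩.
[S Y]: Y is ⟨⟨⟨e, e⟩, ⟨t, t⟩⟩, ⟨⟨t, t⟩, ⟨e, e⟩⟩⟩, S is ⟨⟨e, e⟩, ⟨t, t⟩⟩; result ⟨⟨t, t⟩, ⟨e, e⟩⟩.
[[g V] [S Y]]: [S Y] is ⟨⟨t, t⟩, ⟨e, e⟩⟩, [g V] is ⟨t, t⟩; result ⟨e, e⟩.
[[[g V] [S Y]] k]: k is ⟨⟨e, e⟩, ⟨t, ⟨e, e⟩⟩⟩, [[g V] [S Y]] is ⟨e, e⟩; result ⟨t, ⟨e, e⟩⟩.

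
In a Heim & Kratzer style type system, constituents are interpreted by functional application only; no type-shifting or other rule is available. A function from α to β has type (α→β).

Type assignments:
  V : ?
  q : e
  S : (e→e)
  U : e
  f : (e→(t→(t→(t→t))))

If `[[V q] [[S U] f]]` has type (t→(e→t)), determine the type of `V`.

(e→((t→(t→(t→t)))→(t→(e→t))))

[[V q] [[S U] f]] must have type (t→(e→t)). The sister [[S U] f] has type (t→(t→(t→t))); that is not a function onto (t→(e→t)), so [V q] must be the functor, of type ((t→(t→(t→t)))→(t→(e→t))).
[V q] must have type ((t→(t→(t→t)))→(t→(e→t))). The sister q has type e; that is not a function onto ((t→(t→(t→t)))→(t→(e→t))), so V must be the functor, of type (e→((t→(t→(t→t)))→(t→(e→t)))).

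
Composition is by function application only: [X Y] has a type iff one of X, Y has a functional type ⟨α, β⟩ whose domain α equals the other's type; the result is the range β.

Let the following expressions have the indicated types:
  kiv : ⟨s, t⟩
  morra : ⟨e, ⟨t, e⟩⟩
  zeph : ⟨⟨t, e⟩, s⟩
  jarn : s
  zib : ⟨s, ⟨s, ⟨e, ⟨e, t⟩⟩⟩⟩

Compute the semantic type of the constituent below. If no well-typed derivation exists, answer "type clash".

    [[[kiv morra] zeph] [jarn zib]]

[kiv morra]: ⟨s, t⟩ with ⟨e, ⟨t, e⟩⟩ — neither is a function whose domain matches the other; composition fails here.

type clash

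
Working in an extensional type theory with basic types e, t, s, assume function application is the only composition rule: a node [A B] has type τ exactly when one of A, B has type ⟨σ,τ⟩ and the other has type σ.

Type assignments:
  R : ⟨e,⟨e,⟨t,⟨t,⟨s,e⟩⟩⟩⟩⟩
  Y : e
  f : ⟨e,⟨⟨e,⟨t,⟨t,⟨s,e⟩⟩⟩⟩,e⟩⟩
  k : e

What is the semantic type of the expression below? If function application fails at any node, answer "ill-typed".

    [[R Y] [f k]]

[R Y]: R is ⟨e,⟨e,⟨t,⟨t,⟨s,e⟩⟩⟩⟩⟩, Y is e; result ⟨e,⟨t,⟨t,⟨s,e⟩⟩⟩⟩.
[f k]: f is ⟨e,⟨⟨e,⟨t,⟨t,⟨s,e⟩⟩⟩⟩,e⟩⟩, k is e; result ⟨⟨e,⟨t,⟨t,⟨s,e⟩⟩⟩⟩,e⟩.
[[R Y] [f k]]: [f k] is ⟨⟨e,⟨t,⟨t,⟨s,e⟩⟩⟩⟩,e⟩, [R Y] is ⟨e,⟨t,⟨t,⟨s,e⟩⟩⟩⟩; result e.

e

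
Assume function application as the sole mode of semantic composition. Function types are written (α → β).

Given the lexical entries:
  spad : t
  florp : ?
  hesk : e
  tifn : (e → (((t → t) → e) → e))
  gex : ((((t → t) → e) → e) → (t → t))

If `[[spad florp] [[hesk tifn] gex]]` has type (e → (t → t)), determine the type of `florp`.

[[spad florp] [[hesk tifn] gex]] is required to be (e → (t → t)). [[hesk tifn] gex] : (t → t) cannot yield (e → (t → t)) as functor, so [spad florp] : ((t → t) → (e → (t → t))).
[spad florp] is required to be ((t → t) → (e → (t → t))). spad : t cannot yield ((t → t) → (e → (t → t))) as functor, so florp : (t → ((t → t) → (e → (t → t)))).

(t → ((t → t) → (e → (t → t))))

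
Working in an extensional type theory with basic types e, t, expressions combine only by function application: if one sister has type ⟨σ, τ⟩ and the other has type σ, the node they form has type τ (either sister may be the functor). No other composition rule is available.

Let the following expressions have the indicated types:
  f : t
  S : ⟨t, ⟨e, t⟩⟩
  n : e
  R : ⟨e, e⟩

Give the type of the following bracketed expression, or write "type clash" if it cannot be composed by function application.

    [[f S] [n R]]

t

[f S] — S of type ⟨t, ⟨e, t⟩⟩ combines with f of type t: type ⟨e, t⟩.
[n R] — R of type ⟨e, e⟩ combines with n of type e: type e.
[[f S] [n R]] — [f S] of type ⟨e, t⟩ combines with [n R] of type e: type t.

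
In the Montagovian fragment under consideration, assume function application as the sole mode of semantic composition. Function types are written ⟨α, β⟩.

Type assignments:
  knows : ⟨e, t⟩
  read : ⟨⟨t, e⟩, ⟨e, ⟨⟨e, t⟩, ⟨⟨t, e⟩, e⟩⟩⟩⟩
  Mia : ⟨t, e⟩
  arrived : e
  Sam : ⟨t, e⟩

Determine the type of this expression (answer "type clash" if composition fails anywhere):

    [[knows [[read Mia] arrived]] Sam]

e

At [read Mia], read : ⟨⟨t, e⟩, ⟨e, ⟨⟨e, t⟩, ⟨⟨t, e⟩, e⟩⟩⟩⟩ takes Mia : ⟨t, e⟩, giving ⟨e, ⟨⟨e, t⟩, ⟨⟨t, e⟩, e⟩⟩⟩.
At [[read Mia] arrived], [read Mia] : ⟨e, ⟨⟨e, t⟩, ⟨⟨t, e⟩, e⟩⟩⟩ takes arrived : e, giving ⟨⟨e, t⟩, ⟨⟨t, e⟩, e⟩⟩.
At [knows [[read Mia] arrived]], [[read Mia] arrived] : ⟨⟨e, t⟩, ⟨⟨t, e⟩, e⟩⟩ takes knows : ⟨e, t⟩, giving ⟨⟨t, e⟩, e⟩.
At [[knows [[read Mia] arrived]] Sam], [knows [[read Mia] arrived]] : ⟨⟨t, e⟩, e⟩ takes Sam : ⟨t, e⟩, giving e.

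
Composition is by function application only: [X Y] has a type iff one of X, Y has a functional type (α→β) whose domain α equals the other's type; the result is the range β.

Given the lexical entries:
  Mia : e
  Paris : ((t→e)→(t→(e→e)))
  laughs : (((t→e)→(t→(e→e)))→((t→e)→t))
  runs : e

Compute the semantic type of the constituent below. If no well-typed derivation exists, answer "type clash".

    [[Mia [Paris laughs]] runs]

type clash

At [Paris laughs], laughs : (((t→e)→(t→(e→e)))→((t→e)→t)) takes Paris : ((t→e)→(t→(e→e))), giving ((t→e)→t).
[Mia [Paris laughs]]: e with ((t→e)→t) — neither is a function whose domain matches the other; composition fails here.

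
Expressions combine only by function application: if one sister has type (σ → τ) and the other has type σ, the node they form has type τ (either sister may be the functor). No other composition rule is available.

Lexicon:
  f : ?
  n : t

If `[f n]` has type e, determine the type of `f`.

At [f n] (required: e): n is t, which is not a function with range e; hence f is the functor — type (t → e).

(t → e)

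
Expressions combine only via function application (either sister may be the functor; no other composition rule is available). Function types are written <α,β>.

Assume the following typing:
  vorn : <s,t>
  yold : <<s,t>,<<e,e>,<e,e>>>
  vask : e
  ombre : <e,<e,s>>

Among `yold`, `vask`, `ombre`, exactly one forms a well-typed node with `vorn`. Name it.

yold

yold — combines: yold : <<s,t>,<<e,e>,<e,e>>> takes vorn : <s,t> as argument, giving <<e,e>,<e,e>>.
vask : e — neither side's domain matches the other.
ombre : <e,<e,s>> — neither side's domain matches the other.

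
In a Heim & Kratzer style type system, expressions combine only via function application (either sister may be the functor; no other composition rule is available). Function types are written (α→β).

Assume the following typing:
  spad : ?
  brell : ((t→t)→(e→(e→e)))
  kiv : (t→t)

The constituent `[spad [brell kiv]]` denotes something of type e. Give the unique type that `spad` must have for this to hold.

((e→(e→e))→e)

[spad [brell kiv]] is required to be e. [brell kiv] : (e→(e→e)) cannot yield e as functor, so spad : ((e→(e→e))→e).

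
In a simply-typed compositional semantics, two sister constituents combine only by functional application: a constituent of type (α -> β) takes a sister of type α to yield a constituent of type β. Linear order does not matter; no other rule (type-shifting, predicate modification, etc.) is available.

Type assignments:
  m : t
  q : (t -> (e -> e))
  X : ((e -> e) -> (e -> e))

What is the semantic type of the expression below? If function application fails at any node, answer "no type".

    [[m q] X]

(e -> e)

[m q]: (t -> (e -> e)) applied to t yields (e -> e).
[[m q] X]: ((e -> e) -> (e -> e)) applied to (e -> e) yields (e -> e).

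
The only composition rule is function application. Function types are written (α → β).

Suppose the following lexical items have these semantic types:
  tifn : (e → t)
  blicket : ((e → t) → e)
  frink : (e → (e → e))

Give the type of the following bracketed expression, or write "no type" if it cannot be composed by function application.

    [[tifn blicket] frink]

(e → e)

[tifn blicket]: blicket is ((e → t) → e), tifn is (e → t); result e.
[[tifn blicket] frink]: frink is (e → (e → e)), [tifn blicket] is e; result (e → e).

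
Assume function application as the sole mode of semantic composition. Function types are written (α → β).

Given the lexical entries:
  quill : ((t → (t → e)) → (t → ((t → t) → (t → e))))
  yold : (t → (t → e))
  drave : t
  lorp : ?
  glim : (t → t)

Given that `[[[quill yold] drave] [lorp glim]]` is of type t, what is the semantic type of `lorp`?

[[[quill yold] drave] [lorp glim]] must have type t. The sister [[quill yold] drave] has type ((t → t) → (t → e)); that is not a function onto t, so [lorp glim] must be the functor, of type (((t → t) → (t → e)) → t).
[lorp glim] must have type (((t → t) → (t → e)) → t). The sister glim has type (t → t); that is not a function onto (((t → t) → (t → e)) → t), so lorp must be the functor, of type ((t → t) → (((t → t) → (t → e)) → t)).

((t → t) → (((t → t) → (t → e)) → t))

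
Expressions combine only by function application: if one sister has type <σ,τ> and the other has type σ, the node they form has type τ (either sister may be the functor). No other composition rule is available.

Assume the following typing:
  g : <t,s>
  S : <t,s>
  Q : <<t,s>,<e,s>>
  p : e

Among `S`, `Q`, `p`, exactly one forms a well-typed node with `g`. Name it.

Q

S : <t,s> — no; g wants t, and S wants t.
Q — combines: Q : <<t,s>,<e,s>> takes g : <t,s> as argument, giving <e,s>.
p : e — no; g wants t, and p wants nothing (atomic).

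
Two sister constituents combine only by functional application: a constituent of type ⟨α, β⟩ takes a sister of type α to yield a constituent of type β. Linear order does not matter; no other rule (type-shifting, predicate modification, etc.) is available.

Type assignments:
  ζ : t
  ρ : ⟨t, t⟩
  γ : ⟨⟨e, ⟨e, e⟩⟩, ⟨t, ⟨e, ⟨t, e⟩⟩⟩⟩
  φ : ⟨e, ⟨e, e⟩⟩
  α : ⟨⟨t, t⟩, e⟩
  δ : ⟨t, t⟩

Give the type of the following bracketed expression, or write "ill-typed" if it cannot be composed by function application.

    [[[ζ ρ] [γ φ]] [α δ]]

⟨t, e⟩

[ζ ρ] — ρ of type ⟨t, t⟩ combines with ζ of type t: type t.
[γ φ] — γ of type ⟨⟨e, ⟨e, e⟩⟩, ⟨t, ⟨e, ⟨t, e⟩⟩⟩⟩ combines with φ of type ⟨e, ⟨e, e⟩⟩: type ⟨t, ⟨e, ⟨t, e⟩⟩⟩.
[[ζ ρ] [γ φ]] — [γ φ] of type ⟨t, ⟨e, ⟨t, e⟩⟩⟩ combines with [ζ ρ] of type t: type ⟨e, ⟨t, e⟩⟩.
[α δ] — α of type ⟨⟨t, t⟩, e⟩ combines with δ of type ⟨t, t⟩: type e.
[[[ζ ρ] [γ φ]] [α δ]] — [[ζ ρ] [γ φ]] of type ⟨e, ⟨t, e⟩⟩ combines with [α δ] of type e: type ⟨t, e⟩.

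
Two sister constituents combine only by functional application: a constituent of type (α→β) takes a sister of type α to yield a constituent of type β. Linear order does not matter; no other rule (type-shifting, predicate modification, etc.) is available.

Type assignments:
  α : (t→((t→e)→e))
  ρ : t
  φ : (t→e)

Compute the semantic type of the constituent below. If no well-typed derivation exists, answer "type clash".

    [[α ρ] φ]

e

[α ρ]: (t→((t→e)→e)) applied to t yields ((t→e)→e).
[[α ρ] φ]: ((t→e)→e) applied to (t→e) yields e.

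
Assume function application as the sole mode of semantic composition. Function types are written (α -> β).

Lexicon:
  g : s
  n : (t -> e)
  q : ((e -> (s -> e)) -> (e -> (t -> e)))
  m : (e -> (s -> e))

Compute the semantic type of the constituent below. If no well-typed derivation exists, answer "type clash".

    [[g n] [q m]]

type clash

[g n]: s with (t -> e) — neither is a function whose domain matches the other; composition fails here.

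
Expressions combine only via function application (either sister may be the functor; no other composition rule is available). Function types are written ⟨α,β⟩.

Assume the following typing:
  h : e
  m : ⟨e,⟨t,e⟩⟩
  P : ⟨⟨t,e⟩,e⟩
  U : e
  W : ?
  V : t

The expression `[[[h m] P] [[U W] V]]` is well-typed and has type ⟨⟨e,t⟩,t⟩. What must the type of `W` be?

For [[[h m] P] [[U W] V]] to have type ⟨⟨e,t⟩,t⟩ with [[h m] P] of type e, [[U W] V] must be the function: [[U W] V] : ⟨e,⟨⟨e,t⟩,t⟩⟩.
For [[U W] V] to have type ⟨e,⟨⟨e,t⟩,t⟩⟩ with V of type t, [U W] must be the function: [U W] : ⟨t,⟨e,⟨⟨e,t⟩,t⟩⟩⟩.
For [U W] to have type ⟨t,⟨e,⟨⟨e,t⟩,t⟩⟩⟩ with U of type e, W must be the function: W : ⟨e,⟨t,⟨e,⟨⟨e,t⟩,t⟩⟩⟩⟩.

⟨e,⟨t,⟨e,⟨⟨e,t⟩,t⟩⟩⟩⟩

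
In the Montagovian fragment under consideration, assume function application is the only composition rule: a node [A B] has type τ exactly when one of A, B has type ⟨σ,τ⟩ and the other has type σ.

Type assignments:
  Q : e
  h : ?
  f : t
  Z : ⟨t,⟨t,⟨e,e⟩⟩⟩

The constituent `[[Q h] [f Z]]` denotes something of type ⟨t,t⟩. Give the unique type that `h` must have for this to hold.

[[Q h] [f Z]] must have type ⟨t,t⟩. The sister [f Z] has type ⟨t,⟨e,e⟩⟩; that is not a function onto ⟨t,t⟩, so [Q h] must be the functor, of type ⟨⟨t,⟨e,e⟩⟩,⟨t,t⟩⟩.
[Q h] must have type ⟨⟨t,⟨e,e⟩⟩,⟨t,t⟩⟩. The sister Q has type e; that is not a function onto ⟨⟨t,⟨e,e⟩⟩,⟨t,t⟩⟩, so h must be the functor, of type ⟨e,⟨⟨t,⟨e,e⟩⟩,⟨t,t⟩⟩⟩.

⟨e,⟨⟨t,⟨e,e⟩⟩,⟨t,t⟩⟩⟩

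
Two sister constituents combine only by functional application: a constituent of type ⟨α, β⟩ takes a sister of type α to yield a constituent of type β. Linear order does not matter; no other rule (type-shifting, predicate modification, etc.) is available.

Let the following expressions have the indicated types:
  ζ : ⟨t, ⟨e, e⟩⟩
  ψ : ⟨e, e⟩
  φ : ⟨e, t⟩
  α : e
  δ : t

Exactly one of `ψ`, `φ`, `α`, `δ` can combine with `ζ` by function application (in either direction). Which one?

ψ : ⟨e, e⟩ — neither side's domain matches the other.
φ : ⟨e, t⟩ — neither side's domain matches the other.
α : e — neither side's domain matches the other.
δ — combines: ζ : ⟨t, ⟨e, e⟩⟩ takes δ : t as argument, giving ⟨e, e⟩.

δ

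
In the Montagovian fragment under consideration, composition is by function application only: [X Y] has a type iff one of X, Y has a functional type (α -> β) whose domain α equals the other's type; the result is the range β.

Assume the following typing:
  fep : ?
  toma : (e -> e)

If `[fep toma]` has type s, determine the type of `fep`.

At [fep toma] (required: s): toma is (e -> e), which is not a function with range s; hence fep is the functor — type ((e -> e) -> s).

((e -> e) -> s)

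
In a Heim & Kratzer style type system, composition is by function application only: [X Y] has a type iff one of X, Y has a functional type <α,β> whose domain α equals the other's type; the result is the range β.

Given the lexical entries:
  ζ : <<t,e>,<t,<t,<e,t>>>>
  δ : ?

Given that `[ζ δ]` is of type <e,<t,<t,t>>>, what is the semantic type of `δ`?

For [ζ δ] to have type <e,<t,<t,t>>> with ζ of type <<t,e>,<t,<t,<e,t>>>>, δ must be the function: δ : <<<t,e>,<t,<t,<e,t>>>>,<e,<t,<t,t>>>>.

<<<t,e>,<t,<t,<e,t>>>>,<e,<t,<t,t>>>>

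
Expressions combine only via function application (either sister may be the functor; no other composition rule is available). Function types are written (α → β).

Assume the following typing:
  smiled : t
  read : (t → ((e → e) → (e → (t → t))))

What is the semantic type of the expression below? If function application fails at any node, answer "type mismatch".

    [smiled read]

((e → e) → (e → (t → t)))

[smiled read]: read is (t → ((e → e) → (e → (t → t)))), smiled is t; result ((e → e) → (e → (t → t))).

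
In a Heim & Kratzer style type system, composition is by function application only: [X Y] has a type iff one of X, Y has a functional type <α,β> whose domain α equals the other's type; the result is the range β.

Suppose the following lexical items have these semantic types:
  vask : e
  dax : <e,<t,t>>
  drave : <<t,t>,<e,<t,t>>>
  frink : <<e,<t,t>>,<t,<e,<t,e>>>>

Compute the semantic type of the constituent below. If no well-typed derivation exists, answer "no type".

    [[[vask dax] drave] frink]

<t,<e,<t,e>>>

[vask dax]: <e,<t,t>> applied to e yields <t,t>.
[[vask dax] drave]: <<t,t>,<e,<t,t>>> applied to <t,t> yields <e,<t,t>>.
[[[vask dax] drave] frink]: <<e,<t,t>>,<t,<e,<t,e>>>> applied to <e,<t,t>> yields <t,<e,<t,e>>>.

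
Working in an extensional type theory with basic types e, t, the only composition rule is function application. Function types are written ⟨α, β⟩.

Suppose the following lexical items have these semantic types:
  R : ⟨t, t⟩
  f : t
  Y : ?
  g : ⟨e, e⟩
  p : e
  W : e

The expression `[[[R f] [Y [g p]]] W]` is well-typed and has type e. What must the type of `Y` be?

At [[[R f] [Y [g p]]] W] (required: e): W is e, which is not a function with range e; hence [[R f] [Y [g p]]] is the functor — type ⟨e, e⟩.
At [[R f] [Y [g p]]] (required: ⟨e, e⟩): [R f] is t, which is not a function with range ⟨e, e⟩; hence [Y [g p]] is the functor — type ⟨t, ⟨e, e⟩⟩.
At [Y [g p]] (required: ⟨t, ⟨e, e⟩⟩): [g p] is e, which is not a function with range ⟨t, ⟨e, e⟩⟩; hence Y is the functor — type ⟨e, ⟨t, ⟨e, e⟩⟩⟩.

⟨e, ⟨t, ⟨e, e⟩⟩⟩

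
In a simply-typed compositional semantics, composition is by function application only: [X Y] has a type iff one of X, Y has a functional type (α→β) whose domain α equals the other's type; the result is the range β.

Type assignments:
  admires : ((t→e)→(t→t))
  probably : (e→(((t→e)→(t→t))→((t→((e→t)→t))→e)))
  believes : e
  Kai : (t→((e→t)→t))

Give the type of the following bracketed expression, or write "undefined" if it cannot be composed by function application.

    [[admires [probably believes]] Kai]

e

[probably believes]: (e→(((t→e)→(t→t))→((t→((e→t)→t))→e))) applied to e yields (((t→e)→(t→t))→((t→((e→t)→t))→e)).
[admires [probably believes]]: (((t→e)→(t→t))→((t→((e→t)→t))→e)) applied to ((t→e)→(t→t)) yields ((t→((e→t)→t))→e).
[[admires [probably believes]] Kai]: ((t→((e→t)→t))→e) applied to (t→((e→t)→t)) yields e.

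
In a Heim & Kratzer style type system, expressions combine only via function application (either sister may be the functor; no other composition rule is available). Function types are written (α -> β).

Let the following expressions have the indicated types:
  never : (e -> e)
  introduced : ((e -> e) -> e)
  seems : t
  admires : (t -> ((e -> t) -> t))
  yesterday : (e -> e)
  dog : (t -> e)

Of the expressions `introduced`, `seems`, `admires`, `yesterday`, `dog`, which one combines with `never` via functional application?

introduced

introduced — combines: introduced : ((e -> e) -> e) takes never : (e -> e) as argument, giving e.
seems : t — no; never wants e, and seems wants nothing (atomic).
admires : (t -> ((e -> t) -> t)) — no; never wants e, and admires wants t.
yesterday : (e -> e) — no; never wants e, and yesterday wants e.
dog : (t -> e) — no; never wants e, and dog wants t.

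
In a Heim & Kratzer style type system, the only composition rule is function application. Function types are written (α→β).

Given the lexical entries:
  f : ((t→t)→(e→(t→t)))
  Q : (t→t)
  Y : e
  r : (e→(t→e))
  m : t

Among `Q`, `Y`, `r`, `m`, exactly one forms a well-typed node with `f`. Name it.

Q

Q — combines: f : ((t→t)→(e→(t→t))) takes Q : (t→t) as argument, giving (e→(t→t)).
Y : e — no; f wants (t→t), and Y wants nothing (atomic).
r : (e→(t→e)) — no; f wants (t→t), and r wants e.
m : t — no; f wants (t→t), and m wants nothing (atomic).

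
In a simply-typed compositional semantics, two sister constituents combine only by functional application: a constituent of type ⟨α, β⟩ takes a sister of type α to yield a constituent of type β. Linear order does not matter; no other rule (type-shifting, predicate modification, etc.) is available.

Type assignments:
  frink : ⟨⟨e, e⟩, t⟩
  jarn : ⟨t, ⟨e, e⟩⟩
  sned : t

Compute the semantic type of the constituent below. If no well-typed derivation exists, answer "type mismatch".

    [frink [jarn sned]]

t

[jarn sned]: ⟨t, ⟨e, e⟩⟩ applied to t yields ⟨e, e⟩.
[frink [jarn sned]]: ⟨⟨e, e⟩, t⟩ applied to ⟨e, e⟩ yields t.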